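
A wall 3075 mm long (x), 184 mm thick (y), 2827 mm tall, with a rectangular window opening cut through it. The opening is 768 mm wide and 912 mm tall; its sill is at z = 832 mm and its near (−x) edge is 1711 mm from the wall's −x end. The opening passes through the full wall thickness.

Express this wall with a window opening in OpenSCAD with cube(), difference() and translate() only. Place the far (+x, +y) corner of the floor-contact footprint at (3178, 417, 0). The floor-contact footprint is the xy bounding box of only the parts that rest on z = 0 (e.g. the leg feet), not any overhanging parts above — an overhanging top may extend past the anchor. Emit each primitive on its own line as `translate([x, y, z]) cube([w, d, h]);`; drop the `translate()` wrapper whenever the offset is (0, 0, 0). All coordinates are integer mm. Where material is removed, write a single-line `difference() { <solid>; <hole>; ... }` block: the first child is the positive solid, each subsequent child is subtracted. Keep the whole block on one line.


difference() { translate([103, 233, 0]) cube([3075, 184, 2827]); translate([1814, 233, 832]) cube([768, 184, 912]); }


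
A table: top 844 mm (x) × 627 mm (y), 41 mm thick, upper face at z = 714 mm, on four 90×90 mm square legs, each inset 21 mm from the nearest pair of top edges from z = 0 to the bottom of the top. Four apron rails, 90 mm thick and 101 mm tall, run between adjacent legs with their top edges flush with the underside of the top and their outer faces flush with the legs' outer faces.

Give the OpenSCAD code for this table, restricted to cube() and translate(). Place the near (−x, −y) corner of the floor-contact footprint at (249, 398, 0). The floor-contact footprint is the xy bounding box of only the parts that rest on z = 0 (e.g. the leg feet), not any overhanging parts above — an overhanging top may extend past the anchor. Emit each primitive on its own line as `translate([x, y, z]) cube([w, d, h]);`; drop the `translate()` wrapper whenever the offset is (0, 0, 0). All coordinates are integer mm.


// leg_h = 714 - 41 = 673
// apron z = 673 - 101 = 572
translate([228, 377, 673]) cube([844, 627, 41]);
translate([249, 398, 0]) cube([90, 90, 673]);
translate([961, 398, 0]) cube([90, 90, 673]);
translate([249, 893, 0]) cube([90, 90, 673]);
translate([961, 893, 0]) cube([90, 90, 673]);
translate([339, 398, 572]) cube([622, 90, 101]);
translate([339, 893, 572]) cube([622, 90, 101]);
translate([249, 488, 572]) cube([90, 405, 101]);
translate([961, 488, 572]) cube([90, 405, 101]);


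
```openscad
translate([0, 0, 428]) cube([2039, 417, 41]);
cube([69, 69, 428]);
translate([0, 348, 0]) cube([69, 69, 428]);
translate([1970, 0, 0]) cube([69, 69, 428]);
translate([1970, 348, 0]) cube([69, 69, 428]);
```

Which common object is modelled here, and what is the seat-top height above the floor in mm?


A bench. The seat-top height is 469 mm.

A long slab on four corner posts — a bench. The slab sits at z = 428 with thickness 41, so the top is 428 + 41 = 469 mm.


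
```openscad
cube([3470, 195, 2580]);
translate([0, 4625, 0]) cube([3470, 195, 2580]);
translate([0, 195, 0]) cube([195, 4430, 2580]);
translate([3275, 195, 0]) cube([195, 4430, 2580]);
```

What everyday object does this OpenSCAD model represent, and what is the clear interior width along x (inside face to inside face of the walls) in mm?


A house (or room) frame. The interior width is 3080 mm.

Four 2580 mm walls enclosing a rectangle with no floor or roof — a room or house frame. Outside width is 3470 mm and wall thickness is 195 mm, so the interior width is 3470 − 2 × 195 = 3080 mm.


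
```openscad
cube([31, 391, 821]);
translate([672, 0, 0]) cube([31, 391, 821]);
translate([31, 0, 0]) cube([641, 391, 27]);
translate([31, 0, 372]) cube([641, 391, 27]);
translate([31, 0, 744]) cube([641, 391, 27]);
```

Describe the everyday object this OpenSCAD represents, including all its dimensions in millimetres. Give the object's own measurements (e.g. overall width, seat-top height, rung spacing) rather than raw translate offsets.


An open bookshelf. Two side panels, each 31 mm thick, 391 mm deep and 821 mm tall, stand 703 mm apart (outside-to-outside). Between them sit 3 shelves, each 27 mm thick and 391 mm deep, spanning the full gap between the sides. The bottom shelf rests on the floor (its underside at z = 0) and the clear gap between one shelf's top and the next shelf's underside is 345 mm.


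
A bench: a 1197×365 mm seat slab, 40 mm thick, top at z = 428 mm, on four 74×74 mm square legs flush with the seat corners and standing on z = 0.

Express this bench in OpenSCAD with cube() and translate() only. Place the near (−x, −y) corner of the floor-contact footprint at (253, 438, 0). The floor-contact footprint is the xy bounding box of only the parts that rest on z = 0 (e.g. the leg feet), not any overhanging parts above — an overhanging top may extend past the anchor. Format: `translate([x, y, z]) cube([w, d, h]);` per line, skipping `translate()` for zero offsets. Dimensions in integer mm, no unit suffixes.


translate([253, 438, 388]) cube([1197, 365, 40]);
translate([253, 438, 0]) cube([74, 74, 388]);
translate([253, 729, 0]) cube([74, 74, 388]);
translate([1376, 438, 0]) cube([74, 74, 388]);
translate([1376, 729, 0]) cube([74, 74, 388]);


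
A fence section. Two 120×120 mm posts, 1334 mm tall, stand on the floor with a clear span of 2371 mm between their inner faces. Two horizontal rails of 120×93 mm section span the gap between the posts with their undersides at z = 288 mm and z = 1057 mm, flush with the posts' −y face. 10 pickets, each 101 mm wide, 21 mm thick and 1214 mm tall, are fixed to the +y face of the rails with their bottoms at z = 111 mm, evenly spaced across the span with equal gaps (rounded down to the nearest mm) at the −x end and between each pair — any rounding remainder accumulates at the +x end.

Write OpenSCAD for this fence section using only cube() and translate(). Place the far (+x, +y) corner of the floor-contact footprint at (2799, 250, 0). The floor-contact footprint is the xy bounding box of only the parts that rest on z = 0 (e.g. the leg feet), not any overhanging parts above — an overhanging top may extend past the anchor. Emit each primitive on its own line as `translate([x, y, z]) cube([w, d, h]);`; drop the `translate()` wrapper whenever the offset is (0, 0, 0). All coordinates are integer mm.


translate([188, 130, 0]) cube([120, 120, 1334]);
translate([2679, 130, 0]) cube([120, 120, 1334]);
translate([308, 130, 288]) cube([2371, 120, 93]);
translate([308, 130, 1057]) cube([2371, 120, 93]);
translate([431, 250, 111]) cube([101, 21, 1214]);
translate([655, 250, 111]) cube([101, 21, 1214]);
translate([879, 250, 111]) cube([101, 21, 1214]);
translate([1103, 250, 111]) cube([101, 21, 1214]);
translate([1327, 250, 111]) cube([101, 21, 1214]);
translate([1551, 250, 111]) cube([101, 21, 1214]);
translate([1775, 250, 111]) cube([101, 21, 1214]);
translate([1999, 250, 111]) cube([101, 21, 1214]);
translate([2223, 250, 111]) cube([101, 21, 1214]);
translate([2447, 250, 111]) cube([101, 21, 1214]);


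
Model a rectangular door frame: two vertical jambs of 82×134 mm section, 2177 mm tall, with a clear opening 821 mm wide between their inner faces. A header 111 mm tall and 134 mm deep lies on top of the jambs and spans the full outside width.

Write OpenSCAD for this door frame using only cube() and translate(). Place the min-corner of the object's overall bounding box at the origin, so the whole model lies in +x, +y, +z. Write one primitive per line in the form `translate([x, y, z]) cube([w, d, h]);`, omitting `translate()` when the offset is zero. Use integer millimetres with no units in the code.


cube([82, 134, 2177]);
translate([903, 0, 0]) cube([82, 134, 2177]);
translate([0, 0, 2177]) cube([985, 134, 111]);


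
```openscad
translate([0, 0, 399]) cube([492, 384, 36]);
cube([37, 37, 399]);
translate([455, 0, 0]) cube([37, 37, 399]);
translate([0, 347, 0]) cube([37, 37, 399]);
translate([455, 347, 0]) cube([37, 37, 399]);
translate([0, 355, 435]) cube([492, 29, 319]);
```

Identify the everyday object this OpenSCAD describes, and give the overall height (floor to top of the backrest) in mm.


A chair. The overall height is 754 mm.

A slab on four corner posts with a tall panel at the back — a chair. The seat slab sits at z = 399 with thickness 36, and the 319 mm backrest starts at the seat top, so the overall height is 399 + 36 + 319 = 754 mm.


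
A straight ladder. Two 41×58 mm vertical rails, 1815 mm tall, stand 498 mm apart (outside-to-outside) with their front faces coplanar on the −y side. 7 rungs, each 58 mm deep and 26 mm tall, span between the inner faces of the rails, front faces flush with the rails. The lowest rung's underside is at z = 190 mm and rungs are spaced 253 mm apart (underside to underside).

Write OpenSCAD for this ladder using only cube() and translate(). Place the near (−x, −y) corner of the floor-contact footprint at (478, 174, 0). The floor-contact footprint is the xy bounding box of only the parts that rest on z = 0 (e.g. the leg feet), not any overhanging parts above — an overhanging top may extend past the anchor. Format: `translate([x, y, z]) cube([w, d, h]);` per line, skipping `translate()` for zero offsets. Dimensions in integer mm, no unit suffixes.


// rung span = 498 - 2*41 = 416
// rung[k] z = 190 + k*253
translate([478, 174, 0]) cube([41, 58, 1815]);
translate([935, 174, 0]) cube([41, 58, 1815]);
translate([519, 174, 190]) cube([416, 58, 26]);
translate([519, 174, 443]) cube([416, 58, 26]);
translate([519, 174, 696]) cube([416, 58, 26]);
translate([519, 174, 949]) cube([416, 58, 26]);
translate([519, 174, 1202]) cube([416, 58, 26]);
translate([519, 174, 1455]) cube([416, 58, 26]);
translate([519, 174, 1708]) cube([416, 58, 26]);


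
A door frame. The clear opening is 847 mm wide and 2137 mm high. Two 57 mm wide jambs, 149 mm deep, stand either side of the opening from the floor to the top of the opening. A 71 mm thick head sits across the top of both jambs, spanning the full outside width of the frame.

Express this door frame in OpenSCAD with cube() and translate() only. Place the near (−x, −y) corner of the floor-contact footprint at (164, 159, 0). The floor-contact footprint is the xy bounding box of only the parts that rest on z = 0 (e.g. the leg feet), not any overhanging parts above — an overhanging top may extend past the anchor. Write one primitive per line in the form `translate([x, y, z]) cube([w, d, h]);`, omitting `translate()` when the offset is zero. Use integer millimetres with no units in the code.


translate([164, 159, 0]) cube([57, 149, 2137]);
translate([1068, 159, 0]) cube([57, 149, 2137]);
translate([164, 159, 2137]) cube([961, 149, 71]);


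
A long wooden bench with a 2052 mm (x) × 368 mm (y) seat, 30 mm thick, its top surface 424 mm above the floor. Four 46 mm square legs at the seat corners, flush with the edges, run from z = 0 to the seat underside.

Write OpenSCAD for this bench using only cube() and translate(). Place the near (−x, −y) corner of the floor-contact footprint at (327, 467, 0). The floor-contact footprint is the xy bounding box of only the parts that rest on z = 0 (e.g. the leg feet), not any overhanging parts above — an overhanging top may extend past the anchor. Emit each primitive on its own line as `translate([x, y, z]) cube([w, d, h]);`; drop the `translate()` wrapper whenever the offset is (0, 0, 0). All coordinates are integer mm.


// leg_h = 424 − 30 = 394
translate([327, 467, 394]) cube([2052, 368, 30]);
translate([327, 467, 0]) cube([46, 46, 394]);
translate([327, 789, 0]) cube([46, 46, 394]);
translate([2333, 467, 0]) cube([46, 46, 394]);
translate([2333, 789, 0]) cube([46, 46, 394]);


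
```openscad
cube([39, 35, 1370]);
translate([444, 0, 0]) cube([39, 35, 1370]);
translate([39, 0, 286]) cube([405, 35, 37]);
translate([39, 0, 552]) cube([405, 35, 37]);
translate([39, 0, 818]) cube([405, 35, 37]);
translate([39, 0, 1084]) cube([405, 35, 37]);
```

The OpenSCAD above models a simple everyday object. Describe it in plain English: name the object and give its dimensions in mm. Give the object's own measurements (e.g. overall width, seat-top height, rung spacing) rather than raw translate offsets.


A straight ladder. Two 39×35 mm vertical rails, 1370 mm tall, stand 483 mm apart (outside-to-outside) with their front faces coplanar on the −y side. 4 rungs, each 35 mm deep and 37 mm tall, span between the inner faces of the rails, front faces flush with the rails. The lowest rung's underside is at z = 286 mm and rungs are spaced 266 mm apart (underside to underside).


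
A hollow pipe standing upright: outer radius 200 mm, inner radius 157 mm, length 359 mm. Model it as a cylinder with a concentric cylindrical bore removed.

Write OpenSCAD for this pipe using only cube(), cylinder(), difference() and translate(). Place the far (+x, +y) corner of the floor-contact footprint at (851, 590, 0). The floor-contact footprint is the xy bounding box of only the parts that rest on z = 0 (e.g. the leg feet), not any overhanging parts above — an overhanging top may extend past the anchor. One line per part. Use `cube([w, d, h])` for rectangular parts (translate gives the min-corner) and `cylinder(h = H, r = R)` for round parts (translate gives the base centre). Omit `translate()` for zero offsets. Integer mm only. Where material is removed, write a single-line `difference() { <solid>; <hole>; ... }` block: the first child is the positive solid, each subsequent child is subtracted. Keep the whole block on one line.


difference() { translate([651, 390, 0]) cylinder(h = 359, r = 200); translate([651, 390, 0]) cylinder(h = 359, r = 157); }


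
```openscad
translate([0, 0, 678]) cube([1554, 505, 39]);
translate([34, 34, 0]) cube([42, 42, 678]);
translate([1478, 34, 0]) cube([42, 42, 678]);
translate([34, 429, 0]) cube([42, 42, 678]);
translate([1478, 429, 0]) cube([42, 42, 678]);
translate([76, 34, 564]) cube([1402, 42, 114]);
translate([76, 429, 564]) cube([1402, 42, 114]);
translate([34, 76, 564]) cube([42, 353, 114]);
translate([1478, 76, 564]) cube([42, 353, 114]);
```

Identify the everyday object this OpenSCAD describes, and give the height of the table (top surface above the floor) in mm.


A table. The table height is 717 mm.

A 1554×505×39 slab sits at z = 678 on four 42 mm square posts — a table. The top surface is at 678 + 39 = 717 mm.


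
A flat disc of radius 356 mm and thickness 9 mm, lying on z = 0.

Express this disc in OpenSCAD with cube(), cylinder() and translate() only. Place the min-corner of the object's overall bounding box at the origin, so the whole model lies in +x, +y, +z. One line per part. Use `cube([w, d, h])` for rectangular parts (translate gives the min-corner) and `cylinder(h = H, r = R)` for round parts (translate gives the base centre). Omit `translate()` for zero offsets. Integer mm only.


translate([356, 356, 0]) cylinder(h = 9, r = 356);


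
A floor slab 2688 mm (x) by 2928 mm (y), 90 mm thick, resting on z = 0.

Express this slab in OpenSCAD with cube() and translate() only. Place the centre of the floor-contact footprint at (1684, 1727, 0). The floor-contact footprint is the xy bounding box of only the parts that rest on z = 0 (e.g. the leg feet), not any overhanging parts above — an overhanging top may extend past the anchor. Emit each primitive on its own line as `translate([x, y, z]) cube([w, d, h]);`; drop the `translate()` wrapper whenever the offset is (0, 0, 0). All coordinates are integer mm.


translate([340, 263, 0]) cube([2688, 2928, 90]);


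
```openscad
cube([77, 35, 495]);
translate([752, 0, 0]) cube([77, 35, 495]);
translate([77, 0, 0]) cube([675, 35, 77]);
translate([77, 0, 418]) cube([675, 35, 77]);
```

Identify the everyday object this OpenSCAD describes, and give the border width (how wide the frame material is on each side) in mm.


A picture frame. The border width is 77 mm.

Four thin pieces enclosing a rectangular opening — a picture frame. The two full-height stiles are 495 mm tall; the top rail sits at z = 418 and is 77 mm tall, so the border above the opening is 495 − 418 = 77 mm, matching the stile x-width.


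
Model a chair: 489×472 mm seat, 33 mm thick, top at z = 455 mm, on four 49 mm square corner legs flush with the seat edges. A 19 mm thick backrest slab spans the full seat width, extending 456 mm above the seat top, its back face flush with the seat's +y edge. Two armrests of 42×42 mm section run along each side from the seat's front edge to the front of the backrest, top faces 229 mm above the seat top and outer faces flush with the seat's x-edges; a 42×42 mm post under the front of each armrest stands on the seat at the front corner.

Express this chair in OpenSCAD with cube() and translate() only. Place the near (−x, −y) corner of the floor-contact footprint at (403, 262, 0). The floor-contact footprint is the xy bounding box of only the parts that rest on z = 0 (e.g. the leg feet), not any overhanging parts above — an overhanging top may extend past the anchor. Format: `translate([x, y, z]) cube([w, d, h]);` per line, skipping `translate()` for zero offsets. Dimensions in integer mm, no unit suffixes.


translate([403, 262, 422]) cube([489, 472, 33]);
translate([403, 262, 0]) cube([49, 49, 422]);
translate([843, 262, 0]) cube([49, 49, 422]);
translate([403, 685, 0]) cube([49, 49, 422]);
translate([843, 685, 0]) cube([49, 49, 422]);
translate([403, 715, 455]) cube([489, 19, 456]);
translate([403, 262, 642]) cube([42, 453, 42]);
translate([850, 262, 642]) cube([42, 453, 42]);
translate([403, 262, 455]) cube([42, 42, 187]);
translate([850, 262, 455]) cube([42, 42, 187]);


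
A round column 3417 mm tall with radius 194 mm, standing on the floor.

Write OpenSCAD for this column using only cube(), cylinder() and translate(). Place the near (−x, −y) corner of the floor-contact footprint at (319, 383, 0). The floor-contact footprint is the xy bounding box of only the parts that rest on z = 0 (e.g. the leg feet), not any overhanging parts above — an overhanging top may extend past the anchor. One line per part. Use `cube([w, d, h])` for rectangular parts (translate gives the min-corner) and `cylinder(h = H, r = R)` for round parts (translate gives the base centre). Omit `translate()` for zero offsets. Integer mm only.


translate([513, 577, 0]) cylinder(h = 3417, r = 194);


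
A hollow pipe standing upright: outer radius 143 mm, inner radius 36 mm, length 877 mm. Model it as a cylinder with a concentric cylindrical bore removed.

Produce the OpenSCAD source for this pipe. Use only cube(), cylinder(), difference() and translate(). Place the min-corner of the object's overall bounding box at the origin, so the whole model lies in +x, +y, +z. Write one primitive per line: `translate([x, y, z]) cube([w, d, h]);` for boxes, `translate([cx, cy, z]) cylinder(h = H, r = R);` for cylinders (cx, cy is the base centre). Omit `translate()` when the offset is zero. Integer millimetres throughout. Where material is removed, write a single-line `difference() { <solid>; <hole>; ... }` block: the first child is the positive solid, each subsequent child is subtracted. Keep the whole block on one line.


difference() { translate([143, 143, 0]) cylinder(h = 877, r = 143); translate([143, 143, 0]) cylinder(h = 877, r = 36); }


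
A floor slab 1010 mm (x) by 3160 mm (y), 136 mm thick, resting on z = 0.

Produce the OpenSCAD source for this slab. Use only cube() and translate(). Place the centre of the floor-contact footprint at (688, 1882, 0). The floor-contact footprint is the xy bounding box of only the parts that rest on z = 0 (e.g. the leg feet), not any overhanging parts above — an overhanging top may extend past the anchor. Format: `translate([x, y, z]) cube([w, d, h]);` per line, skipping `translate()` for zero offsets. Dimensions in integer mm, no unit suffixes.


translate([183, 302, 0]) cube([1010, 3160, 136]);


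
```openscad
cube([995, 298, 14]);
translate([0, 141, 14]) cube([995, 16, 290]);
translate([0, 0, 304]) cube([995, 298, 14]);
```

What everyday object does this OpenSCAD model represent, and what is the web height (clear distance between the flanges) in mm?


An I-beam. The web height is 290 mm.

Two wide flanges with a thin centred web — an I-beam. Overall 318 mm minus two 14 mm flanges gives a web of 318 − 2·14 = 290 mm.


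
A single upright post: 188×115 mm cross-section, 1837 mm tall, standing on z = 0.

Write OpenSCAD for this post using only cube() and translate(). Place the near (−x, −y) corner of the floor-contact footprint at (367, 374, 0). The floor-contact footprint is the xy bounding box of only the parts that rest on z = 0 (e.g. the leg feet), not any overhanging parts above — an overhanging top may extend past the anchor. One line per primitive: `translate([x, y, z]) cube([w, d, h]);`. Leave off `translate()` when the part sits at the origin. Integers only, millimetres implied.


translate([367, 374, 0]) cube([188, 115, 1837]);


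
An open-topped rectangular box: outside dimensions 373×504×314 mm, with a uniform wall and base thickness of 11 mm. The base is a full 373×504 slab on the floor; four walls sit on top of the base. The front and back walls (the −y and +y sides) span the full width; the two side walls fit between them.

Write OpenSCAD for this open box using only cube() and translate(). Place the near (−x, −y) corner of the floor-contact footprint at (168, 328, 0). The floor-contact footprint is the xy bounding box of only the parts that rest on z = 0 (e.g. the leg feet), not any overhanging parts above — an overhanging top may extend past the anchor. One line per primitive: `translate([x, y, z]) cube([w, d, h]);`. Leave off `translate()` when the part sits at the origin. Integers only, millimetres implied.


translate([168, 328, 0]) cube([373, 504, 11]);
translate([168, 328, 11]) cube([373, 11, 303]);
translate([168, 821, 11]) cube([373, 11, 303]);
translate([168, 339, 11]) cube([11, 482, 303]);
translate([530, 339, 11]) cube([11, 482, 303]);


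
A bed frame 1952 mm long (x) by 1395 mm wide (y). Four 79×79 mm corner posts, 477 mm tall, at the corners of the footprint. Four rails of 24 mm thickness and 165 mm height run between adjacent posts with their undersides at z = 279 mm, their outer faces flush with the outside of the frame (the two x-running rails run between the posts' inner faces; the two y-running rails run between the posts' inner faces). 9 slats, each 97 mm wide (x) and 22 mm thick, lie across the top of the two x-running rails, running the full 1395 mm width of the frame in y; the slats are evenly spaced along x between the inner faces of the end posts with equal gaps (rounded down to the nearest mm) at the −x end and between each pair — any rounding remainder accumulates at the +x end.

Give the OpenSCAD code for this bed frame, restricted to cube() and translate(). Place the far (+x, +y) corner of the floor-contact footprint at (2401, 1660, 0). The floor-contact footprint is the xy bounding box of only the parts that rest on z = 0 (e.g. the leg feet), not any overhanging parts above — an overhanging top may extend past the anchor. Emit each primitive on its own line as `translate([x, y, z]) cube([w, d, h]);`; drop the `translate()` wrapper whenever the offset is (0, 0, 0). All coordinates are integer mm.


// slat z = rail_z + rail_h = 279 + 165 = 444
// slat gap = ⌊(1794 − 9·97) / 10⌋ = 92
translate([449, 265, 0]) cube([79, 79, 477]);
translate([449, 1581, 0]) cube([79, 79, 477]);
translate([2322, 265, 0]) cube([79, 79, 477]);
translate([2322, 1581, 0]) cube([79, 79, 477]);
translate([528, 265, 279]) cube([1794, 24, 165]);
translate([528, 1636, 279]) cube([1794, 24, 165]);
translate([449, 344, 279]) cube([24, 1237, 165]);
translate([2377, 344, 279]) cube([24, 1237, 165]);
translate([620, 265, 444]) cube([97, 1395, 22]);
translate([809, 265, 444]) cube([97, 1395, 22]);
translate([998, 265, 444]) cube([97, 1395, 22]);
translate([1187, 265, 444]) cube([97, 1395, 22]);
translate([1376, 265, 444]) cube([97, 1395, 22]);
translate([1565, 265, 444]) cube([97, 1395, 22]);
translate([1754, 265, 444]) cube([97, 1395, 22]);
translate([1943, 265, 444]) cube([97, 1395, 22]);
translate([2132, 265, 444]) cube([97, 1395, 22]);


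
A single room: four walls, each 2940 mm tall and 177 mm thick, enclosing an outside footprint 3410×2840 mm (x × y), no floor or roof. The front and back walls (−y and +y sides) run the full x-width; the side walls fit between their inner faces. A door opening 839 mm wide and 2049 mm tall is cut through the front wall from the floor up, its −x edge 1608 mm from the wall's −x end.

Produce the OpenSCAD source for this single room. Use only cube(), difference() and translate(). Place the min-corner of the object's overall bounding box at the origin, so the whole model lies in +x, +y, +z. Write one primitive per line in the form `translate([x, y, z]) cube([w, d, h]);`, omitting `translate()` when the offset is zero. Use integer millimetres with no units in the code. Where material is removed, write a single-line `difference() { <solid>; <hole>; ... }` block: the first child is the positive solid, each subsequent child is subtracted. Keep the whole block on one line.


difference() { cube([3410, 177, 2940]); translate([1608, 0, 0]) cube([839, 177, 2049]); }
translate([0, 2663, 0]) cube([3410, 177, 2940]);
translate([0, 177, 0]) cube([177, 2486, 2940]);
translate([3233, 177, 0]) cube([177, 2486, 2940]);


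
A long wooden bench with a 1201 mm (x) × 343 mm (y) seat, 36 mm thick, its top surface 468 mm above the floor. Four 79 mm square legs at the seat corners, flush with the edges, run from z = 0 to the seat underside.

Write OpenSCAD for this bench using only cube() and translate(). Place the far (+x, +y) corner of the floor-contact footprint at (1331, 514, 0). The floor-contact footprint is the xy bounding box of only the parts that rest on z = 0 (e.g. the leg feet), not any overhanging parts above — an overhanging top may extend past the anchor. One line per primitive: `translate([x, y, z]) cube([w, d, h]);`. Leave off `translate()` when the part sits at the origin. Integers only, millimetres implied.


translate([130, 171, 432]) cube([1201, 343, 36]);
translate([130, 171, 0]) cube([79, 79, 432]);
translate([130, 435, 0]) cube([79, 79, 432]);
translate([1252, 171, 0]) cube([79, 79, 432]);
translate([1252, 435, 0]) cube([79, 79, 432]);


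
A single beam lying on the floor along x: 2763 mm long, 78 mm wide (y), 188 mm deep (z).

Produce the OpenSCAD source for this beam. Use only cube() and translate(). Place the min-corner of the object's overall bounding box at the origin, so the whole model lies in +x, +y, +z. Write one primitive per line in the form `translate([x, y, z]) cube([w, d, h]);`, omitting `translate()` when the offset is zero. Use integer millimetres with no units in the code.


cube([2763, 78, 188]);


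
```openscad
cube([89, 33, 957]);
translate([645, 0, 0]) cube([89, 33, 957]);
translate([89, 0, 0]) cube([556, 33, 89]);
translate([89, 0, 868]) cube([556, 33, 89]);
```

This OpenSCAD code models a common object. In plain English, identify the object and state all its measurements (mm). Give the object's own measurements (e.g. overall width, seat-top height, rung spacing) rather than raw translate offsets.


A rectangular picture frame lying in the x–z plane (depth along y). The opening is 556 mm wide (x) by 779 mm tall (z), surrounded by a border 89 mm wide on all four sides. The frame is 33 mm deep and is made of two full-height vertical stiles with two horizontal rails fitted between them.


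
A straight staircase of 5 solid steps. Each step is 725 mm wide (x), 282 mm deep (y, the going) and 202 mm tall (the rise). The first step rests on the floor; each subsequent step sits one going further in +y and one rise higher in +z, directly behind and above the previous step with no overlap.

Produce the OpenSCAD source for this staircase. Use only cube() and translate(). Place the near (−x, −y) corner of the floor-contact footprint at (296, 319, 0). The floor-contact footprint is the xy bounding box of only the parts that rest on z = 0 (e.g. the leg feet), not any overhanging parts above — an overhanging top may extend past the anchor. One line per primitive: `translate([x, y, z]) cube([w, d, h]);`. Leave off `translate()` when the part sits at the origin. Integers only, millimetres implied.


translate([296, 319, 0]) cube([725, 282, 202]);
translate([296, 601, 202]) cube([725, 282, 202]);
translate([296, 883, 404]) cube([725, 282, 202]);
translate([296, 1165, 606]) cube([725, 282, 202]);
translate([296, 1447, 808]) cube([725, 282, 202]);


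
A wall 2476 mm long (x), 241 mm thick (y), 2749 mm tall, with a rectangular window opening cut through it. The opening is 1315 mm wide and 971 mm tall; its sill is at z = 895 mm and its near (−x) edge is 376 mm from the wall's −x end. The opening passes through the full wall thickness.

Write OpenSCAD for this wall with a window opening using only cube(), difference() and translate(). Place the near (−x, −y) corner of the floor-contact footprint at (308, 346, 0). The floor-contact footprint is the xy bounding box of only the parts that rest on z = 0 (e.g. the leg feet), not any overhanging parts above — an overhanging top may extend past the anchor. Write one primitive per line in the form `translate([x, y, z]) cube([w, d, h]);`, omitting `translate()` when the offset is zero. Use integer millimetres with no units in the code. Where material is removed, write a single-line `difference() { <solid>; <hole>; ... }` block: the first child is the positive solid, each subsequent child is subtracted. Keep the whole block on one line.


difference() { translate([308, 346, 0]) cube([2476, 241, 2749]); translate([684, 346, 895]) cube([1315, 241, 971]); }


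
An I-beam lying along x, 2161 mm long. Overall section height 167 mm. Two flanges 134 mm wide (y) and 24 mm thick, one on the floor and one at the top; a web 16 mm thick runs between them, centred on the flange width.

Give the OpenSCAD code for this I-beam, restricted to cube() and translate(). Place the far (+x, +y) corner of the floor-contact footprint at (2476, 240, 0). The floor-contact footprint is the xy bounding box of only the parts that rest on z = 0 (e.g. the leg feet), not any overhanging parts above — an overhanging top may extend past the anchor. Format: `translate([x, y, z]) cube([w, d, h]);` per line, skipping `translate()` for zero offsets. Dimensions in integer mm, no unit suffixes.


translate([315, 106, 0]) cube([2161, 134, 24]);
translate([315, 165, 24]) cube([2161, 16, 119]);
translate([315, 106, 143]) cube([2161, 134, 24]);


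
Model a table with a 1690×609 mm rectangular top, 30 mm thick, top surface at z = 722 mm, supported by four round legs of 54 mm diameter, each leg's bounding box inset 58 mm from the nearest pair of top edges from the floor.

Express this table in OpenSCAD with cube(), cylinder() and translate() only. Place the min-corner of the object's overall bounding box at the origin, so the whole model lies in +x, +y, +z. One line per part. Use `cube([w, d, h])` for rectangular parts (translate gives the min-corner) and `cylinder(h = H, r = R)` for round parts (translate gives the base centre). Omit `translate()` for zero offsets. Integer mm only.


// leg_h = 722 - 30 = 692
translate([0, 0, 692]) cube([1690, 609, 30]);
translate([85, 85, 0]) cylinder(h = 692, r = 27);
translate([1605, 85, 0]) cylinder(h = 692, r = 27);
translate([85, 524, 0]) cylinder(h = 692, r = 27);
translate([1605, 524, 0]) cylinder(h = 692, r = 27);


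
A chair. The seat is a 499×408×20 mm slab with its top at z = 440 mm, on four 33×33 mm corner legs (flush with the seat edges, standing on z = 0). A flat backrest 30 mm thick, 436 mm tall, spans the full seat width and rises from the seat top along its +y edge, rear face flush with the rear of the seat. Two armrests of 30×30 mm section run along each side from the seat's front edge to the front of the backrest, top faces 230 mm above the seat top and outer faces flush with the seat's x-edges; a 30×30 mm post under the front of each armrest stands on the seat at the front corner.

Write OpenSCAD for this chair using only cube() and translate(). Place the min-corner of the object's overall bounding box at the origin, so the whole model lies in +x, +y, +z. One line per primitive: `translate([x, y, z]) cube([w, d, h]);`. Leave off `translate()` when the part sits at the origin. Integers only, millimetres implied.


translate([0, 0, 420]) cube([499, 408, 20]);
cube([33, 33, 420]);
translate([466, 0, 0]) cube([33, 33, 420]);
translate([0, 375, 0]) cube([33, 33, 420]);
translate([466, 375, 0]) cube([33, 33, 420]);
translate([0, 378, 440]) cube([499, 30, 436]);
translate([0, 0, 640]) cube([30, 378, 30]);
translate([469, 0, 640]) cube([30, 378, 30]);
translate([0, 0, 440]) cube([30, 30, 200]);
translate([469, 0, 440]) cube([30, 30, 200]);


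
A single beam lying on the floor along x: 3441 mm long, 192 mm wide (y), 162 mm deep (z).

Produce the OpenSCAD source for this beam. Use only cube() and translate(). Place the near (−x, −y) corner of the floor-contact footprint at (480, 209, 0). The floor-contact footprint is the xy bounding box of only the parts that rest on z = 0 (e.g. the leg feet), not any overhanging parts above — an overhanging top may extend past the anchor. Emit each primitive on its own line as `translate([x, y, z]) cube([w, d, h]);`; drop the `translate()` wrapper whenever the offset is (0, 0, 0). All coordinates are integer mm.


translate([480, 209, 0]) cube([3441, 192, 162]);


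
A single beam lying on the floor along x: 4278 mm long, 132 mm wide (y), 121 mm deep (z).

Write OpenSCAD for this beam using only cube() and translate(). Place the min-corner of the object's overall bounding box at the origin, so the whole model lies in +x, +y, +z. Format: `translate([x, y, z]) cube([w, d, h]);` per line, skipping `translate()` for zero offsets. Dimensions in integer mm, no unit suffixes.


cube([4278, 132, 121]);


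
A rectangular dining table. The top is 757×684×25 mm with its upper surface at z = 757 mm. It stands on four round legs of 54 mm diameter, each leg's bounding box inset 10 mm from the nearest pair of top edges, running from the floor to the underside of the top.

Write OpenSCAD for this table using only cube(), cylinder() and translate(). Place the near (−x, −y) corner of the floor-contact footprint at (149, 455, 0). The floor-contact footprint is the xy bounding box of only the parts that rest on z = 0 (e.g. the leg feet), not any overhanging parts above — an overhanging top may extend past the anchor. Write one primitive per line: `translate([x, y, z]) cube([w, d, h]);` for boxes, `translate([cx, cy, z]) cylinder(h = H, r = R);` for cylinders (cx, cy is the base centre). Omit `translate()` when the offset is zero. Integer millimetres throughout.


translate([139, 445, 732]) cube([757, 684, 25]);
translate([176, 482, 0]) cylinder(h = 732, r = 27);
translate([859, 482, 0]) cylinder(h = 732, r = 27);
translate([176, 1092, 0]) cylinder(h = 732, r = 27);
translate([859, 1092, 0]) cylinder(h = 732, r = 27);


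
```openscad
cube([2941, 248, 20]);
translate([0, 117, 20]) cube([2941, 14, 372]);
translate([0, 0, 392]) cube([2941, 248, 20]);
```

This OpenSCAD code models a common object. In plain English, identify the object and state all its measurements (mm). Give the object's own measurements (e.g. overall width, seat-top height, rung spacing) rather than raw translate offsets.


An I-beam lying along x, 2941 mm long. Overall section height 412 mm. Two flanges 248 mm wide (y) and 20 mm thick, one on the floor and one at the top; a web 14 mm thick runs between them, centred on the flange width.


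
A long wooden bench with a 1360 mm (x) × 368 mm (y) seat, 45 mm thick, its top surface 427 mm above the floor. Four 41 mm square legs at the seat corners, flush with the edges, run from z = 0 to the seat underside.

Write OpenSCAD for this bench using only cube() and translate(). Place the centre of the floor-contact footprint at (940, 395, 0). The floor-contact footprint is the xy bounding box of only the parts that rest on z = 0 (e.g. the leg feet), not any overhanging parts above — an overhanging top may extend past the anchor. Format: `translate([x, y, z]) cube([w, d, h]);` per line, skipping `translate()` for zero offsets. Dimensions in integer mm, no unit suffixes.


translate([260, 211, 382]) cube([1360, 368, 45]);
translate([260, 211, 0]) cube([41, 41, 382]);
translate([260, 538, 0]) cube([41, 41, 382]);
translate([1579, 211, 0]) cube([41, 41, 382]);
translate([1579, 538, 0]) cube([41, 41, 382]);


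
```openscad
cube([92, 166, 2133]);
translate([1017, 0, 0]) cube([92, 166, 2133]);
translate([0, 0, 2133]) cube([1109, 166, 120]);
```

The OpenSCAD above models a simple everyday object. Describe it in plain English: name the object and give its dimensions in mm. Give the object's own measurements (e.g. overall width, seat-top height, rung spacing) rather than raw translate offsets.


A door frame. The clear opening is 925 mm wide and 2133 mm high. Two 92 mm wide jambs, 166 mm deep, stand either side of the opening from the floor to the top of the opening. A 120 mm thick head sits across the top of both jambs, spanning the full outside width of the frame.


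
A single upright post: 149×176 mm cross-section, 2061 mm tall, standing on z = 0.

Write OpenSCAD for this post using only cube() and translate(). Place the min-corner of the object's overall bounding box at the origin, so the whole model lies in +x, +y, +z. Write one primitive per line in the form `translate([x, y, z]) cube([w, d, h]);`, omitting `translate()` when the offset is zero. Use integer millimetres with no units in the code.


cube([149, 176, 2061]);


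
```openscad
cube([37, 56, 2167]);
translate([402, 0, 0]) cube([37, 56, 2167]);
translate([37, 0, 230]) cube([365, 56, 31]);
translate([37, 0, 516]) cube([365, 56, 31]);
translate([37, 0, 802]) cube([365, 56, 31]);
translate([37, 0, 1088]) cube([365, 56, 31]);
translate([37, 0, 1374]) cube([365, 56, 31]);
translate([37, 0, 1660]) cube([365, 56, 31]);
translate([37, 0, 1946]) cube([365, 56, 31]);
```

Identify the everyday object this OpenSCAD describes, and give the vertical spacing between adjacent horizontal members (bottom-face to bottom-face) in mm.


A ladder. The rung spacing is 286 mm.

Two tall 37×56 posts with 7 short bars between them — a ladder. Adjacent rungs sit at z = 230 and z = 516, so the spacing is 516 − 230 = 286 mm.


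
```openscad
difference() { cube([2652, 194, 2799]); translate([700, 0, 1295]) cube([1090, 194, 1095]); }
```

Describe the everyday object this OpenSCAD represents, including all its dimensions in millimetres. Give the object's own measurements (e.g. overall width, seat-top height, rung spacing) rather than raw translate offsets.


A wall 2652 mm long (x), 194 mm thick (y), 2799 mm tall, with a rectangular window opening cut through it. The opening is 1090 mm wide and 1095 mm tall; its sill is at z = 1295 mm and its near (−x) edge is 700 mm from the wall's −x end. The opening passes through the full wall thickness.


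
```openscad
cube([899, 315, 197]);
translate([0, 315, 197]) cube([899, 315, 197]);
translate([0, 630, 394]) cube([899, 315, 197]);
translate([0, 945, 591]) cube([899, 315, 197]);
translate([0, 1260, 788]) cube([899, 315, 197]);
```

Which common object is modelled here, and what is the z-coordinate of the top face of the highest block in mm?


A staircase. The total rise is 985 mm.

5 identical blocks, each offset up and back from the previous — a staircase. Each step is 197 mm tall and there are 5 of them, so the total rise is 5 × 197 = 985 mm.


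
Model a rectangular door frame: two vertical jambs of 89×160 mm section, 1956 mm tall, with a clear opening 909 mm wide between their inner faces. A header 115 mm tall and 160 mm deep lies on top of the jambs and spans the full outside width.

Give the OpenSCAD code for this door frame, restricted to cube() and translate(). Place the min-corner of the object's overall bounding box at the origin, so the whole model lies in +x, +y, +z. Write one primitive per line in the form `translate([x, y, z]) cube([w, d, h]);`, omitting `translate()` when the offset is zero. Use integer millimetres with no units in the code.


cube([89, 160, 1956]);
translate([998, 0, 0]) cube([89, 160, 1956]);
translate([0, 0, 1956]) cube([1087, 160, 115]);
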